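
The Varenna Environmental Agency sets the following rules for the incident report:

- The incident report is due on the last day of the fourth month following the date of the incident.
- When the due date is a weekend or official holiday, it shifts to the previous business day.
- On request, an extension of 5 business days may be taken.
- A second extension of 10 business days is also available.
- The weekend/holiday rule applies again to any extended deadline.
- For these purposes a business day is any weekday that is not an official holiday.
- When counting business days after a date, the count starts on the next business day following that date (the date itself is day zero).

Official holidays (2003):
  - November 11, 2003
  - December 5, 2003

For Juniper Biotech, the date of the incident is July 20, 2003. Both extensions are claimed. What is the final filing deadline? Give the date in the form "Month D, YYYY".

December 22, 2003

4 months after July 20, 2003 is November 2003; that month ends on November 30, 2003.
November 30, 2003 falls on a Sunday. Rolling to the preceding business day gives November 28, 2003, a Friday.
Counting 5 further business days from November 28, 2003 reaches December 8, 2003.
Since December 8, 2003 is a Monday and not a holiday, the date is unchanged.
Counting 10 further business days from December 8, 2003 reaches December 22, 2003.
December 22, 2003 (Monday) is already a business day.
The final due date is December 22, 2003.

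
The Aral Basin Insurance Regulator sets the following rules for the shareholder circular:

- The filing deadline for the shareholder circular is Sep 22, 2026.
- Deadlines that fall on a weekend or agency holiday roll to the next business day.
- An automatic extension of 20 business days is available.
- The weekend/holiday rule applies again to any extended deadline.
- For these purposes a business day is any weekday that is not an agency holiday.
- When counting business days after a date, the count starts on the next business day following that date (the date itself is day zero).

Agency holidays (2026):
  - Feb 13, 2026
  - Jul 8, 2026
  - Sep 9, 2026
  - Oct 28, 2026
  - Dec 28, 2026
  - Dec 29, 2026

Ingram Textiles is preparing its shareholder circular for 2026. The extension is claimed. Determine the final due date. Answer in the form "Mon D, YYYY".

Oct 20, 2026

Start from the fixed due date, Sep 22, 2026.
Since Sep 22, 2026 is a Tuesday and not a holiday, the date is unchanged.
The 20-business-day extension runs from Sep 22, 2026 to Oct 20, 2026.
Oct 20, 2026 is a Tuesday and not a listed holiday, so it stands.
Final deadline: Oct 20, 2026.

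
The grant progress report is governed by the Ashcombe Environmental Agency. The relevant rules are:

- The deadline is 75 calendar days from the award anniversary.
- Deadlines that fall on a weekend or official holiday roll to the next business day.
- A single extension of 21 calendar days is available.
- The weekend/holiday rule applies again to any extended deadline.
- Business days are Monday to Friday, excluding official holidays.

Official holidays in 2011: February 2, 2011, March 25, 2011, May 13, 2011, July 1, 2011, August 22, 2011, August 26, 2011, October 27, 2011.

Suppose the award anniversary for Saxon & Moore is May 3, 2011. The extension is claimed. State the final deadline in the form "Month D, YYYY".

August 8, 2011

From May 3, 2011, 75 calendar days later is July 17, 2011.
July 17, 2011 falls on a Sunday. Rolling to the next business day gives July 18, 2011, a Monday.
With the 21-day extension, July 18, 2011 becomes August 8, 2011.
Since August 8, 2011 is a Monday and not a holiday, the date is unchanged.
So the filing is due August 8, 2011.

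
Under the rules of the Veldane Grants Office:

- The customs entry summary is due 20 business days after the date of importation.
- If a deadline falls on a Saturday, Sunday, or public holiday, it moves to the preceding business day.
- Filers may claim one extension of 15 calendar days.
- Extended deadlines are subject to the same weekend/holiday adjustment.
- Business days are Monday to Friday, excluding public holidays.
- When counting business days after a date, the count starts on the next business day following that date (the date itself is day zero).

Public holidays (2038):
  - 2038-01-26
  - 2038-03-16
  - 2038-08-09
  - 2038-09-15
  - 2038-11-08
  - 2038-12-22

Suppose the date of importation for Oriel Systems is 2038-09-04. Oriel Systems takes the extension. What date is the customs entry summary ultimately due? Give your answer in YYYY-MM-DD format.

Starting the day after 2038-09-04 and counting 20 business days lands on 2038-10-04.
2038-10-04 (Monday) is already a business day.
The 15-calendar-day extension moves the deadline from 2038-10-04 to 2038-10-19.
Since 2038-10-19 is a Tuesday and not a holiday, the date is unchanged.
The final due date is 2038-10-19.

2038-10-19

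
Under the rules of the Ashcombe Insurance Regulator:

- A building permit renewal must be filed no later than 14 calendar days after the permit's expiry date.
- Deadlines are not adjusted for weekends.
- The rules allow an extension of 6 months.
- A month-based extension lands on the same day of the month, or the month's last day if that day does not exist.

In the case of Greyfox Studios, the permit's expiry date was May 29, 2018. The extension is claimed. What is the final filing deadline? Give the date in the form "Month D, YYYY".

December 12, 2018

14 calendar days after May 29, 2018 is June 12, 2018.
June 12, 2018 falls on a Tuesday. The rules make no weekend/holiday allowance, so it remains June 12, 2018.
The 6 months extension carries June 12, 2018 to December 12, 2018.
December 12, 2018 is a Wednesday; no weekend or holiday adjustment applies.
Deadline: December 12, 2018.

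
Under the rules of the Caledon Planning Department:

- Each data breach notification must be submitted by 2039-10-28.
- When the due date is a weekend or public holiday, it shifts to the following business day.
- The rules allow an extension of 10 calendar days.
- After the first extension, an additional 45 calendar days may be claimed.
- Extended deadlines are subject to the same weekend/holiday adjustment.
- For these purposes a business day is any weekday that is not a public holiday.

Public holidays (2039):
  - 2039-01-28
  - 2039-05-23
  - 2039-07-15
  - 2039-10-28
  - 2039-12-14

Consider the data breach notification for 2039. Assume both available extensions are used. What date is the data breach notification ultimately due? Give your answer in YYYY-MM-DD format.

2039-12-26

The stated deadline is 2039-10-28.
Because 2039-10-28 is a listed holiday, the deadline becomes 2039-10-31 (Monday).
With the 10-day extension, 2039-10-31 becomes 2039-11-10.
2039-11-10 (Thursday) is already a business day.
Applying the 45-calendar-day extension: 2039-11-10 + 45 days = 2039-12-25.
2039-12-25 is a Sunday; the next business day is 2039-12-26 (Monday).
Deadline: 2039-12-26.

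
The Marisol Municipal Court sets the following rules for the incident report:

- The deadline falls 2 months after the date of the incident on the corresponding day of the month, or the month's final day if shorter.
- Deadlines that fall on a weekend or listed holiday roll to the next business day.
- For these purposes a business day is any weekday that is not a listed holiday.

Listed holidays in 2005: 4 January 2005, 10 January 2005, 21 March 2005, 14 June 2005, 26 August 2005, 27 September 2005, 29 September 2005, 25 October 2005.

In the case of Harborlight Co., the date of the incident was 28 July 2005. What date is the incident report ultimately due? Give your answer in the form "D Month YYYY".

28 September 2005

2 months from 28 July 2005 is 28 September 2005.
Since 28 September 2005 is a Wednesday and not a holiday, the date is unchanged.
Final deadline: 28 September 2005.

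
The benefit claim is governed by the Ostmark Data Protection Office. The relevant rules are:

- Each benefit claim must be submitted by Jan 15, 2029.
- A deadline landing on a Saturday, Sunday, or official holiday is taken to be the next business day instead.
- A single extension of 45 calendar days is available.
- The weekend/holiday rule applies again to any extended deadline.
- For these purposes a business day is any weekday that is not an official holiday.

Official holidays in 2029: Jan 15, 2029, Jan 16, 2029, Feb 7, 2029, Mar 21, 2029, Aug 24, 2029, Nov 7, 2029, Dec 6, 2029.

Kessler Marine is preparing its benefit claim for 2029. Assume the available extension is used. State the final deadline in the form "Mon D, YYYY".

Mar 5, 2029

The stated deadline is Jan 15, 2029.
Jan 15, 2029 is a listed holiday; the next business day is Jan 17, 2029 (Wednesday).
With the 45-day extension, Jan 17, 2029 becomes Mar 3, 2029.
Because Mar 3, 2029 is a Saturday, the deadline becomes Mar 5, 2029 (Monday).
So the filing is due Mar 5, 2029.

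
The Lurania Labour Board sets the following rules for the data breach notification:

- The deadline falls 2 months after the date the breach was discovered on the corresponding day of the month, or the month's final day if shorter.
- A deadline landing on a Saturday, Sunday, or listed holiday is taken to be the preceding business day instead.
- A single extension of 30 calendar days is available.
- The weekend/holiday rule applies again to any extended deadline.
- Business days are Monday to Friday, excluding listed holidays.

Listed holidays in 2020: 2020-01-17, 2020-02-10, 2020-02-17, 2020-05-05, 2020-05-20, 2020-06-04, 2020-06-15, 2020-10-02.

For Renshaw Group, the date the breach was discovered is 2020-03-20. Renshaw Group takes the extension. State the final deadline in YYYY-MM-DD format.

2020-06-18

2 months after 2020-03-20, on the same day of the month, is 2020-05-20.
Because 2020-05-20 is a listed holiday, the deadline becomes 2020-05-19 (Tuesday).
Add the 30 calendar-day extension to 2020-05-19: 2020-06-18.
2020-06-18 is a Thursday and not a listed holiday, so it stands.
The final due date is 2020-06-18.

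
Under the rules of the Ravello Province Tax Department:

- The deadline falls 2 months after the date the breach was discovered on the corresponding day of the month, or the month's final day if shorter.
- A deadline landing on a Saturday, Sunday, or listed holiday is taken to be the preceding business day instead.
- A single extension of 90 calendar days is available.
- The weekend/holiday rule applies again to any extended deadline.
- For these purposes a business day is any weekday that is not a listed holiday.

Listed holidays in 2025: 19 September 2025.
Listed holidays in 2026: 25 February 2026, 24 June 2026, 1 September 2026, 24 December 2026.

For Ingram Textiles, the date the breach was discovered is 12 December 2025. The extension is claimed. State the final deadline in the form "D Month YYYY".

Moving 2 months forward from 12 December 2025 on the corresponding day gives 12 February 2026.
12 February 2026 (Thursday) is already a business day.
The 90-calendar-day extension moves the deadline from 12 February 2026 to 13 May 2026.
Since 13 May 2026 is a Wednesday and not a holiday, the date is unchanged.
The final due date is 13 May 2026.

13 May 2026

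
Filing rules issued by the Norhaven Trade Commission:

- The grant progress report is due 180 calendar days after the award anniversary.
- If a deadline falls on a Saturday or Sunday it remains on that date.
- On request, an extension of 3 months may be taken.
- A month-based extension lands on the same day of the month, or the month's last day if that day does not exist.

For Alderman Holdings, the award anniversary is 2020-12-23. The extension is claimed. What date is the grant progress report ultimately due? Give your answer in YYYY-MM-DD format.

180 calendar days after 2020-12-23 is 2021-06-21.
No adjustment is made for weekends or holidays, so 2021-06-21 stands.
The 3 months extension carries 2021-06-21 to 2021-09-21.
No adjustment is made for weekends or holidays, so 2021-09-21 stands.
Final deadline: 2021-09-21.

2021-09-21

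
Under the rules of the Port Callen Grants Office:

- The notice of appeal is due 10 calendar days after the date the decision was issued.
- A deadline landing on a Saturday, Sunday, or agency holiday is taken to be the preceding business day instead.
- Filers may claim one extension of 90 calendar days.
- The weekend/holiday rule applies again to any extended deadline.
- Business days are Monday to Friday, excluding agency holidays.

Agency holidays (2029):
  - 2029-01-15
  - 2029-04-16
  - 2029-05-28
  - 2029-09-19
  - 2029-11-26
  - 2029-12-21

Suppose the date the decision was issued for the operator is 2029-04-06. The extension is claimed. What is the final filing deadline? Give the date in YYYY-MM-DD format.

10 calendar days after 2029-04-06 is 2029-04-16.
2029-04-16 is a listed holiday, so it moves to the preceding business day, 2029-04-13 (Friday).
The 90-calendar-day extension moves the deadline from 2029-04-13 to 2029-07-12.
2029-07-12 is a Thursday and not a listed holiday, so it stands.
So the filing is due 2029-07-12.

2029-07-12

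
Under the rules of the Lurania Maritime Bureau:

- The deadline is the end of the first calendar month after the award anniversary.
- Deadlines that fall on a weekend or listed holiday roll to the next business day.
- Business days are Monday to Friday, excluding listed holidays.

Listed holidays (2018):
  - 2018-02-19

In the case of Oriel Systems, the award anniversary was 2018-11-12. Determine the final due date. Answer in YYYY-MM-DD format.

1 month after 2018-11-12 is December 2018; that month ends on 2018-12-31.
Since 2018-12-31 is a Monday and not a holiday, the date is unchanged.
So the filing is due 2018-12-31.

2018-12-31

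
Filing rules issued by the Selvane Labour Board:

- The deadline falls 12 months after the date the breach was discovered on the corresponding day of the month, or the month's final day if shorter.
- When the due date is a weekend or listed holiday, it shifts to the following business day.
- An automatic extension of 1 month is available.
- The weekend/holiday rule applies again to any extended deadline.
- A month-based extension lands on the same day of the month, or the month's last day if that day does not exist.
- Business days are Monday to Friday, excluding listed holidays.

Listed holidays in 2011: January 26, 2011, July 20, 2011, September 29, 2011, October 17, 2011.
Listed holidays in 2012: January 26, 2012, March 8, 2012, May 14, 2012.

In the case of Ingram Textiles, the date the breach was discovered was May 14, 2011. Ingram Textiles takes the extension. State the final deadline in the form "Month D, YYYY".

June 15, 2012

12 months after May 14, 2011, on the same day of the month, is May 14, 2012.
May 14, 2012 is a listed holiday, so it moves to the next business day, May 15, 2012 (Tuesday).
The 1 month extension carries May 15, 2012 to June 15, 2012.
Since June 15, 2012 is a Friday and not a holiday, the date is unchanged.
Final deadline: June 15, 2012.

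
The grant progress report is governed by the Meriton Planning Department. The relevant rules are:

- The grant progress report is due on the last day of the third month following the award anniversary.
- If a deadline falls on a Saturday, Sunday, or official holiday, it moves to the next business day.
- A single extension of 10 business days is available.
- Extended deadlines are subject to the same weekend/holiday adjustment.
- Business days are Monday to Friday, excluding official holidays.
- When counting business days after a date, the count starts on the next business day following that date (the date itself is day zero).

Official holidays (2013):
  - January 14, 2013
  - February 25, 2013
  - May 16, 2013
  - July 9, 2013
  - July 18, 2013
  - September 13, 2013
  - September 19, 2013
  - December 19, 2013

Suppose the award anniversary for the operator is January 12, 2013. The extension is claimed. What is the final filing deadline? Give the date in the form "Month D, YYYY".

3 months after January 12, 2013 falls in April 2013; the last day of that month is April 30, 2013.
Since April 30, 2013 is a Tuesday and not a holiday, the date is unchanged.
Counting 10 further business days from April 30, 2013 reaches May 14, 2013.
Since May 14, 2013 is a Tuesday and not a holiday, the date is unchanged.
Deadline: May 14, 2013.

May 14, 2013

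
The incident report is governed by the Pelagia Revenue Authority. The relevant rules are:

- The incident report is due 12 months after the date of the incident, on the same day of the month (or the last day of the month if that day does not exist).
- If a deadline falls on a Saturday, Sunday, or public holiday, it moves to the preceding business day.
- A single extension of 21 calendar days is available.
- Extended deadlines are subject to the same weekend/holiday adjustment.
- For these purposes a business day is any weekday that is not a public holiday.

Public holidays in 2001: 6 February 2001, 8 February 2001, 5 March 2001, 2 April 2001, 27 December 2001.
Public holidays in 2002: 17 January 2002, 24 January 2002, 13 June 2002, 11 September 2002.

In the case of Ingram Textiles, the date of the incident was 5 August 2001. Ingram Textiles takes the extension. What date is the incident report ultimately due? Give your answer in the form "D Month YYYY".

12 months after 5 August 2001, on the same day of the month, is 5 August 2002.
5 August 2002 is a Monday and not a listed holiday, so it stands.
The 21-calendar-day extension moves the deadline from 5 August 2002 to 26 August 2002.
26 August 2002 falls on a Monday, which is a business day, so no adjustment is needed.
So the filing is due 26 August 2002.

26 August 2002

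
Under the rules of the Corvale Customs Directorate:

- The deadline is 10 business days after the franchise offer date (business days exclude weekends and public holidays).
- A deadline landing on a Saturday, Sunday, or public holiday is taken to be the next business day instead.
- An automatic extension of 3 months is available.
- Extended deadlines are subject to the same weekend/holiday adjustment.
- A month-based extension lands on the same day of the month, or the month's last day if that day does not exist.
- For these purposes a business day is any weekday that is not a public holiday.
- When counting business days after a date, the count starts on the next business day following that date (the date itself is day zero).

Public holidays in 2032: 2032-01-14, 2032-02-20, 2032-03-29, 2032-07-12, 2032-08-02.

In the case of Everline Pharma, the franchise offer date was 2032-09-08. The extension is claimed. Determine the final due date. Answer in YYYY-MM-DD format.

10 business days after 2032-09-08, excluding weekends and holidays, is 2032-09-22.
2032-09-22 (Wednesday) is already a business day.
The 3 months extension carries 2032-09-22 to 2032-12-22.
2032-12-22 falls on a Wednesday, which is a business day, so no adjustment is needed.
Deadline: 2032-12-22.

2032-12-22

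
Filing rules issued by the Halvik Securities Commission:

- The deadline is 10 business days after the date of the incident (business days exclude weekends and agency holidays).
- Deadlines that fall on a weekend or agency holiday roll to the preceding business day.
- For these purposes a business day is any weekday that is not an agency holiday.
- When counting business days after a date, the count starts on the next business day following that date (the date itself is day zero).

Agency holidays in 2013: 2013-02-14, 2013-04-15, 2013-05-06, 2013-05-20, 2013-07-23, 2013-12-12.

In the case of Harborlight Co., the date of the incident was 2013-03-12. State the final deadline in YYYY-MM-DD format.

2013-03-26

10 business days after 2013-03-12, excluding weekends and holidays, is 2013-03-26.
Since 2013-03-26 is a Tuesday and not a holiday, the date is unchanged.
The final due date is 2013-03-26.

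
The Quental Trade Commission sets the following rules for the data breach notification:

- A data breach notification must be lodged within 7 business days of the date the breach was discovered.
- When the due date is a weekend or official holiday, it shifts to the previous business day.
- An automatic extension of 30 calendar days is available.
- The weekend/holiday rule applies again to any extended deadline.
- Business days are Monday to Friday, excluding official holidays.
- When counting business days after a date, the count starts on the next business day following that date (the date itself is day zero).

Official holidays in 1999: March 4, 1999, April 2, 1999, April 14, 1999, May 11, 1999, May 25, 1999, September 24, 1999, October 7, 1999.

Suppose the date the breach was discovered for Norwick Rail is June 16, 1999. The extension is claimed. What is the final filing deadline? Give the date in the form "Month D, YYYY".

July 23, 1999

Starting the day after June 16, 1999 and counting 7 business days lands on June 25, 1999.
June 25, 1999 (Friday) is already a business day.
Applying the 30-calendar-day extension: June 25, 1999 + 30 days = July 25, 1999.
Because July 25, 1999 is a Sunday, the deadline becomes July 23, 1999 (Friday).
So the filing is due July 23, 1999.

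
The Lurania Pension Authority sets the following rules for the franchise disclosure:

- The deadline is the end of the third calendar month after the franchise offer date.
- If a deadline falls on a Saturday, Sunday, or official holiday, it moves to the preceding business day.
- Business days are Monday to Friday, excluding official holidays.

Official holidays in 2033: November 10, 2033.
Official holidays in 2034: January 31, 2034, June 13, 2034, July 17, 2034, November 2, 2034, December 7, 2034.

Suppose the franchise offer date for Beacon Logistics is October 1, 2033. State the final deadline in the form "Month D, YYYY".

January 30, 2034

The third month after October 1, 2033 is January 2034, whose last day is January 31, 2034.
Because January 31, 2034 is a listed holiday, the deadline becomes January 30, 2034 (Monday).
Deadline: January 30, 2034.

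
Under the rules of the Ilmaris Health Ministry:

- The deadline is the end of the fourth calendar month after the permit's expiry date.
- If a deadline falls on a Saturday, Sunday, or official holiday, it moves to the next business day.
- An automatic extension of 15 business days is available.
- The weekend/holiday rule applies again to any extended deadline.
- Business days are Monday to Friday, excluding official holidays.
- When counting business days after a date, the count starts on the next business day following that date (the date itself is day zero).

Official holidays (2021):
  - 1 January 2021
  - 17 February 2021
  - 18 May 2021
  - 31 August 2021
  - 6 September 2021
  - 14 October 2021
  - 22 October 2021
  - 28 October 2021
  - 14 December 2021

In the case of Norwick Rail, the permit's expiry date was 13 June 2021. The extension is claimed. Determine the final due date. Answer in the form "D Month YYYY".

22 November 2021

4 months after 13 June 2021 falls in October 2021; the last day of that month is 31 October 2021.
31 October 2021 falls on a Sunday. Rolling to the next business day gives 1 November 2021, a Monday.
Applying the 15-business-day extension: 15 business days after 1 November 2021 is 22 November 2021.
Since 22 November 2021 is a Monday and not a holiday, the date is unchanged.
So the filing is due 22 November 2021.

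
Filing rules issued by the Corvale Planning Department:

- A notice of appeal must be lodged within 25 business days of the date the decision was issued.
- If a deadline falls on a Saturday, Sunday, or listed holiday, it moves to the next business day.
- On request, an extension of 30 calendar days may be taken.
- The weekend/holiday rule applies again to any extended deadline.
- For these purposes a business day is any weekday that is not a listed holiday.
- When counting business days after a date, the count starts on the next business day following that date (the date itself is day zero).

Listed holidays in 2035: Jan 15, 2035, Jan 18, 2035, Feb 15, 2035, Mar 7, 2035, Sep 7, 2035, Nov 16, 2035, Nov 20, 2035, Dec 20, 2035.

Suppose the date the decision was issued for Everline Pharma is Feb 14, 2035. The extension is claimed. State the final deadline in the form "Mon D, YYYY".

Apr 23, 2035

Counting 25 business days after Feb 14, 2035 (skipping weekends and listed holidays) reaches Mar 23, 2035.
Mar 23, 2035 is a Friday and not a listed holiday, so it stands.
With the 30-day extension, Mar 23, 2035 becomes Apr 22, 2035.
Apr 22, 2035 is a Sunday, so it moves to the next business day, Apr 23, 2035 (Monday).
Final deadline: Apr 23, 2035.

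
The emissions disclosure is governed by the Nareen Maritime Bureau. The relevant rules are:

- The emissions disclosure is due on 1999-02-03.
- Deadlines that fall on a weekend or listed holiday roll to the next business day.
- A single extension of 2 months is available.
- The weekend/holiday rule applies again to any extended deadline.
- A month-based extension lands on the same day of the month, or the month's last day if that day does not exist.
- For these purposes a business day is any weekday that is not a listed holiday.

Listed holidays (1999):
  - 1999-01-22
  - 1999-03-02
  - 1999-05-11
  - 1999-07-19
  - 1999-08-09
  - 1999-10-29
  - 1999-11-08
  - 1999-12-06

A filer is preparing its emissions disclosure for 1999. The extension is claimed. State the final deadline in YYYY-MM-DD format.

1999-04-05

The statutory due date is 1999-02-03.
1999-02-03 is a Wednesday and not a listed holiday, so it stands.
Add 2 months to 1999-02-03: 1999-04-03.
1999-04-03 is a Saturday; the next business day is 1999-04-05 (Monday).
Final deadline: 1999-04-05.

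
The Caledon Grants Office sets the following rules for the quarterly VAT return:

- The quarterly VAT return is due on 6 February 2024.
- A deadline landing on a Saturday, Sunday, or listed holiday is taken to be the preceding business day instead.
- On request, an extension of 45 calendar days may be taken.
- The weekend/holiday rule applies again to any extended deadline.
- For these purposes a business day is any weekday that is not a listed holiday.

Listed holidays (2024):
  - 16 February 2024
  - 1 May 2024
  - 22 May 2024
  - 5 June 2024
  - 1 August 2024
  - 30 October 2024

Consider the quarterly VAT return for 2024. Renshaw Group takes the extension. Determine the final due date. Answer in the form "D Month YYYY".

22 March 2024

The statutory due date is 6 February 2024.
6 February 2024 falls on a Tuesday, which is a business day, so no adjustment is needed.
The 45-calendar-day extension moves the deadline from 6 February 2024 to 22 March 2024.
22 March 2024 is a Friday and not a listed holiday, so it stands.
So the filing is due 22 March 2024.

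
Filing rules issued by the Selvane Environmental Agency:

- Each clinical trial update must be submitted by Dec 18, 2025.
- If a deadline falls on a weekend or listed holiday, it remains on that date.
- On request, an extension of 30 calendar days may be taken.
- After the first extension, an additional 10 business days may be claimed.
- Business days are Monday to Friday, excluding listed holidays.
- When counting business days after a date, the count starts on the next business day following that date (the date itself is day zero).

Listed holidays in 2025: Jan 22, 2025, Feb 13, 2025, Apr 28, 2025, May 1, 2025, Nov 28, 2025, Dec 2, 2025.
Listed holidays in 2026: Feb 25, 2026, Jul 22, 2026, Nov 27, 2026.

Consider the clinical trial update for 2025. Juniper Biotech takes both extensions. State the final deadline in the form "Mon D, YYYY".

Jan 30, 2026

The stated deadline is Dec 18, 2025.
No adjustment is made for weekends or holidays, so Dec 18, 2025 stands.
Applying the 30-calendar-day extension: Dec 18, 2025 + 30 days = Jan 17, 2026.
Jan 17, 2026 is a Saturday; no weekend or holiday adjustment applies.
The 10-business-day extension runs from Jan 17, 2026 to Jan 30, 2026.
Jan 30, 2026 falls on a Friday. The rules make no weekend/holiday allowance, so it remains Jan 30, 2026.
So the filing is due Jan 30, 2026.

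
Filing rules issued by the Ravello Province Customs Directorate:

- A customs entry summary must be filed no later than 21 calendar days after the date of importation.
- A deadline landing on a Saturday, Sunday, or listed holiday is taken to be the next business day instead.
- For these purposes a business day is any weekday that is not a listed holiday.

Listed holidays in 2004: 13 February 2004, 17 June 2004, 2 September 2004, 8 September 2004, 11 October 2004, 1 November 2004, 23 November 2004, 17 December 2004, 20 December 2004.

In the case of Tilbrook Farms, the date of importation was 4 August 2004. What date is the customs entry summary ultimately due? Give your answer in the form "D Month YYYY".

21 calendar days after 4 August 2004 is 25 August 2004.
25 August 2004 falls on a Wednesday, which is a business day, so no adjustment is needed.
The final due date is 25 August 2004.

25 August 2004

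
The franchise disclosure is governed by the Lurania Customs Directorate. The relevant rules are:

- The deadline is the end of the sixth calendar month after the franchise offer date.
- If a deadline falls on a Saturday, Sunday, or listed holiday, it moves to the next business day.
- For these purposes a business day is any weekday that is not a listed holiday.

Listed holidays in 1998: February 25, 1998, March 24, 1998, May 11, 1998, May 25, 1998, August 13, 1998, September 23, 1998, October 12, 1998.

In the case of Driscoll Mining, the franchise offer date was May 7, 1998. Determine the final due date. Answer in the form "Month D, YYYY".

November 30, 1998

The sixth month after May 7, 1998 is November 1998, whose last day is November 30, 1998.
November 30, 1998 is a Monday and not a listed holiday, so it stands.
So the filing is due November 30, 1998.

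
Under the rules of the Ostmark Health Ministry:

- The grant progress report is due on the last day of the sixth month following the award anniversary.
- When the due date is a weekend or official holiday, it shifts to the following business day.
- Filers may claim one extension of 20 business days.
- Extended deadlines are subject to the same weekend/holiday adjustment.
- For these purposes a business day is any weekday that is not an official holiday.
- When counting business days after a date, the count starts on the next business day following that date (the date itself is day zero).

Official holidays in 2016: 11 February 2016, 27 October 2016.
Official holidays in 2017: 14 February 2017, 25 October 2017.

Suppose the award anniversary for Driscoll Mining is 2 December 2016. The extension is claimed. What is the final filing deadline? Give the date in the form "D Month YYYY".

The sixth month after 2 December 2016 is June 2017, whose last day is 30 June 2017.
30 June 2017 falls on a Friday, which is a business day, so no adjustment is needed.
The 20-business-day extension runs from 30 June 2017 to 28 July 2017.
28 July 2017 (Friday) is already a business day.
Deadline: 28 July 2017.

28 July 2017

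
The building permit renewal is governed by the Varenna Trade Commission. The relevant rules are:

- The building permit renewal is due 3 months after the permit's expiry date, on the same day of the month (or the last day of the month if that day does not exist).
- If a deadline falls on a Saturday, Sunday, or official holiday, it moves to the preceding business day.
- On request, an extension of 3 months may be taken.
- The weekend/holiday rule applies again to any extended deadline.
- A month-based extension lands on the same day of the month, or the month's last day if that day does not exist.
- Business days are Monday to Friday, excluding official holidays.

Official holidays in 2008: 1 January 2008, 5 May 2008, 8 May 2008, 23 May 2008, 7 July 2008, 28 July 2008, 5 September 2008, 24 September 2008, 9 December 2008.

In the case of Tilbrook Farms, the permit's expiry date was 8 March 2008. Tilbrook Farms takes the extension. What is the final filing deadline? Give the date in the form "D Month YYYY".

3 months from 8 March 2008 is 8 June 2008.
8 June 2008 is a Sunday; the preceding business day is 6 June 2008 (Friday).
Add 3 months to 6 June 2008: 6 September 2008.
Because 6 September 2008 is a Saturday, the deadline becomes 4 September 2008 (Thursday).
Deadline: 4 September 2008.

4 September 2008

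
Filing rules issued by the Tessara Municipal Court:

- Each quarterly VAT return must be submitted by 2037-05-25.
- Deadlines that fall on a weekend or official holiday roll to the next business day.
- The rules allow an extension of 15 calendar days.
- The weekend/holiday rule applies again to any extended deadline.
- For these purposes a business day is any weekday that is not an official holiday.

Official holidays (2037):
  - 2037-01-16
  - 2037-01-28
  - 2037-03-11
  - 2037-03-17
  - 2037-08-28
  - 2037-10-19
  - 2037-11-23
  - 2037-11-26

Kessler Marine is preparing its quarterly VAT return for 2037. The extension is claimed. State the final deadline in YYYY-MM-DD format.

2037-06-09

Start from the fixed due date, 2037-05-25.
2037-05-25 falls on a Monday, which is a business day, so no adjustment is needed.
Add the 15 calendar-day extension to 2037-05-25: 2037-06-09.
Since 2037-06-09 is a Tuesday and not a holiday, the date is unchanged.
Final deadline: 2037-06-09.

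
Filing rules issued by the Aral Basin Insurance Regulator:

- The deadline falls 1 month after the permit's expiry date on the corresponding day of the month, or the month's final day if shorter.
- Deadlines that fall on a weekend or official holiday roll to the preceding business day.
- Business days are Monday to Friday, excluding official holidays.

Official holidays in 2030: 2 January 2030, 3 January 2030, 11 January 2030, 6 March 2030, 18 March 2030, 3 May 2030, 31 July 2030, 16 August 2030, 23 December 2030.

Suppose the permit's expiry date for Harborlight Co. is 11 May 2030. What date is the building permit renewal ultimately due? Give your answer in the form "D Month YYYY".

11 June 2030

1 month from 11 May 2030 is 11 June 2030.
11 June 2030 is a Tuesday and not a listed holiday, so it stands.
So the filing is due 11 June 2030.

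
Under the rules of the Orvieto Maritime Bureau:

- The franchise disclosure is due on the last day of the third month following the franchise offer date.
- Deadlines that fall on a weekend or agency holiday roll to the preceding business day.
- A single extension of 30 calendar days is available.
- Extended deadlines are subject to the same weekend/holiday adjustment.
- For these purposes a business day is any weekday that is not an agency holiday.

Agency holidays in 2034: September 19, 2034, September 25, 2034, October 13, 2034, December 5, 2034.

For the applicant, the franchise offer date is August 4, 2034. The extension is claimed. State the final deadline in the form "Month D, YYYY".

December 29, 2034

3 months after August 4, 2034 falls in November 2034; the last day of that month is November 30, 2034.
November 30, 2034 (Thursday) is already a business day.
The 30-calendar-day extension moves the deadline from November 30, 2034 to December 30, 2034.
December 30, 2034 is a Saturday, so it moves to the preceding business day, December 29, 2034 (Friday).
Final deadline: December 29, 2034.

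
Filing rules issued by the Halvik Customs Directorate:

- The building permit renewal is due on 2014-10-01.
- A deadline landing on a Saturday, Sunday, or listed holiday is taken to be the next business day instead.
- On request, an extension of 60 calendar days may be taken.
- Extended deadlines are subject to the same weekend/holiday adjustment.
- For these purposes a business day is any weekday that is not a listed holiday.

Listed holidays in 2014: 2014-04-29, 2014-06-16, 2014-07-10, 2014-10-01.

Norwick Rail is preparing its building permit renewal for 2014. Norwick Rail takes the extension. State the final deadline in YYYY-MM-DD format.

The statutory due date is 2014-10-01.
Because 2014-10-01 is a listed holiday, the deadline becomes 2014-10-02 (Thursday).
Add the 60 calendar-day extension to 2014-10-02: 2014-12-01.
2014-12-01 falls on a Monday, which is a business day, so no adjustment is needed.
The final due date is 2014-12-01.

2014-12-01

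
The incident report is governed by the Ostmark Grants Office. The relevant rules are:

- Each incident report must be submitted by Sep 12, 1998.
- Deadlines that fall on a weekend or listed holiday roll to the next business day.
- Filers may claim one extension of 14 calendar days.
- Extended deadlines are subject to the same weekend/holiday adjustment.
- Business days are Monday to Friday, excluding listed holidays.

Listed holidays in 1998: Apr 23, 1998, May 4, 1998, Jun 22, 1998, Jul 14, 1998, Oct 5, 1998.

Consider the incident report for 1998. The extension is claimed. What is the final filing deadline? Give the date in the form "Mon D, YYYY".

Sep 28, 1998

The statutory due date is Sep 12, 1998.
Because Sep 12, 1998 is a Saturday, the deadline becomes Sep 14, 1998 (Monday).
Applying the 14-calendar-day extension: Sep 14, 1998 + 14 days = Sep 28, 1998.
Sep 28, 1998 (Monday) is already a business day.
Final deadline: Sep 28, 1998.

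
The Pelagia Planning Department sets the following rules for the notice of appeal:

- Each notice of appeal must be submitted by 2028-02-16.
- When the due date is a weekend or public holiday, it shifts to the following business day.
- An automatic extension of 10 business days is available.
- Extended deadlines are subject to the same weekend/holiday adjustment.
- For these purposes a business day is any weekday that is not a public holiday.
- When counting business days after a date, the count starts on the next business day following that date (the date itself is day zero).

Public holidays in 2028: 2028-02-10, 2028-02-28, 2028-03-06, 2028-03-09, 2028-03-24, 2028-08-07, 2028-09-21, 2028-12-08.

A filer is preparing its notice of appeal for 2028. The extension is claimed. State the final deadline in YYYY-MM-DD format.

Start from the fixed due date, 2028-02-16.
2028-02-16 (Wednesday) is already a business day.
The 10-business-day extension runs from 2028-02-16 to 2028-03-02.
Since 2028-03-02 is a Thursday and not a holiday, the date is unchanged.
Final deadline: 2028-03-02.

2028-03-02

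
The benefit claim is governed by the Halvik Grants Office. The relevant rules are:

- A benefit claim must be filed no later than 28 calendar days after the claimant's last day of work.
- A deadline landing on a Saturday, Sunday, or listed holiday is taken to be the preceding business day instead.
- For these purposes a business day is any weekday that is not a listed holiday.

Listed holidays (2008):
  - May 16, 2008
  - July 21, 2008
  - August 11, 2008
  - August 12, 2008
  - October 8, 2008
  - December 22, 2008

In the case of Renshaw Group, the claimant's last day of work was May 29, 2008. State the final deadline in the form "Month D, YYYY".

Adding 28 calendar days to May 29, 2008 gives June 26, 2008.
Since June 26, 2008 is a Thursday and not a holiday, the date is unchanged.
The final due date is June 26, 2008.

June 26, 2008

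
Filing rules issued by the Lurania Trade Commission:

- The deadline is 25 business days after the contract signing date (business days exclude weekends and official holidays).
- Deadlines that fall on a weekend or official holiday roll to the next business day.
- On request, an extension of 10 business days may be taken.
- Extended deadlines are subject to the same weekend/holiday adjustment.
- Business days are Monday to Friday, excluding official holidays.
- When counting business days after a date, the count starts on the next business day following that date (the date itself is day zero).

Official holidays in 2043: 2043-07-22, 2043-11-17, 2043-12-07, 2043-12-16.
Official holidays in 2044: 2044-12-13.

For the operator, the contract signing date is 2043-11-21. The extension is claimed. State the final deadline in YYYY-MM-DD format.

2044-01-12

Starting the day after 2043-11-21 and counting 25 business days lands on 2043-12-29.
2043-12-29 (Tuesday) is already a business day.
Counting 10 further business days from 2043-12-29 reaches 2044-01-12.
2044-01-12 is a Tuesday and not a listed holiday, so it stands.
Final deadline: 2044-01-12.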